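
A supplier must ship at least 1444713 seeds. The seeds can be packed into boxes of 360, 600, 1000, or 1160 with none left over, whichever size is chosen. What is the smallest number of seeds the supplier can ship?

The number of seeds must be a common multiple of 360, 600, 1000, and 1160, so a multiple of their LCM.
360 = 2^3 × 3^2 × 5
600 = 2^3 × 3 × 5^2
1000 = 2^3 × 5^3
1160 = 2^3 × 5 × 29
LCM(360, 600, 1000, 1160) = 2^3 × 3^2 × 5^3 × 29 = 261000.
Smallest multiple of 261000 that is ≥ 1444713: ⌈1444713/261000⌉ × 261000 = 6 × 261000 = 1566000.

1566000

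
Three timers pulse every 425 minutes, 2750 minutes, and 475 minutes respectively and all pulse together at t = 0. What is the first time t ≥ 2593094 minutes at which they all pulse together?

2664750 minutes

Joint pulses occur at multiples of LCM(425, 2750, 475).
425 = 5^2 × 17
2750 = 2 × 5^3 × 11
475 = 5^2 × 19
LCM(425, 2750, 475) = 2 × 5^3 × 11 × 17 × 19 = 888250.
Smallest multiple of 888250 that is ≥ 2593094: ⌈2593094/888250⌉ × 888250 = 3 × 888250 = 2664750.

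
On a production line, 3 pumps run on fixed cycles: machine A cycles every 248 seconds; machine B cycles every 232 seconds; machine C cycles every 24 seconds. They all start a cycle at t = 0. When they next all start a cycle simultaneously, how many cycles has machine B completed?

They are all back at their starting positions together after one LCM of the periods.
248 = 2^3 × 31
232 = 2^3 × 29
24 = 2^3 × 3
LCM(248, 232, 24) = 2^3 × 3 × 29 × 31 = 21576.
Cycles for period 232: 21576 / 232 = 93.

93 cycles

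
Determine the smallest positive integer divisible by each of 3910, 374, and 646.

817190

3910 = 2 × 5 × 17 × 23
374 = 2 × 11 × 17
646 = 2 × 17 × 19
LCM(3910, 374, 646) = 2 × 5 × 11 × 17 × 19 × 23 = 817190.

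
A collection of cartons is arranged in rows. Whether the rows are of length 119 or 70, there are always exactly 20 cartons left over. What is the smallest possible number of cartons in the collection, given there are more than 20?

1210

N − 20 must be a common multiple of 119 and 70.
119 = 7 × 17
70 = 2 × 5 × 7
LCM(119, 70) = 2 × 5 × 7 × 17 = 1190.
Smallest N > 20 is LCM + 20 = 1190 + 20 = 1210.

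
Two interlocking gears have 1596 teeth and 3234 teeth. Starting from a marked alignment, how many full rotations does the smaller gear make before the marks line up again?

77 rotations

All finish a whole number of cycles simultaneously at t = LCM of the periods.
1596 = 2^2 × 3 × 7 × 19
3234 = 2 × 3 × 7^2 × 11
LCM(1596, 3234) = 2^2 × 3 × 7^2 × 11 × 19 = 122892.
Rotations for period 1596: 122892 / 1596 = 77.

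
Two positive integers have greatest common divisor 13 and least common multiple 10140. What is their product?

131820

For any two positive integers, gcd × lcm = product = 13 × 10140 = 131820.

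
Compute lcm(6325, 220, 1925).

6325 = 5^2 × 11 × 23
220 = 2^2 × 5 × 11
1925 = 5^2 × 7 × 11
LCM(6325, 220, 1925) = 2^2 × 5^2 × 7 × 11 × 23 = 177100.

177100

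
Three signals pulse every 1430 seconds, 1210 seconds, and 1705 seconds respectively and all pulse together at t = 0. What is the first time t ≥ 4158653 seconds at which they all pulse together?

Joint pulses occur at multiples of LCM(1430, 1210, 1705).
1430 = 2 × 5 × 11 × 13
1210 = 2 × 5 × 11^2
1705 = 5 × 11 × 31
LCM(1430, 1210, 1705) = 2 × 5 × 11^2 × 13 × 31 = 487630.
Smallest multiple of 487630 that is ≥ 4158653: ⌈4158653/487630⌉ × 487630 = 9 × 487630 = 4388670.

4388670 seconds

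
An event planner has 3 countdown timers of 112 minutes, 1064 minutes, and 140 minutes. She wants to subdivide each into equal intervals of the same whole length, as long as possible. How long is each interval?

28 minutes

The interval must divide each timer length; the longest such is the gcd.
112 = 2^4 × 7
1064 = 2^3 × 7 × 19
140 = 2^2 × 5 × 7
gcd(112, 1064, 140) = 2^2 × 7 = 28.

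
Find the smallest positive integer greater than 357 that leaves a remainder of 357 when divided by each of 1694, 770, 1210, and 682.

N − 357 must be a common multiple of 1694, 770, 1210, and 682.
1694 = 2 × 7 × 11^2
770 = 2 × 5 × 7 × 11
1210 = 2 × 5 × 11^2
682 = 2 × 11 × 31
LCM(1694, 770, 1210, 682) = 2 × 5 × 7 × 11^2 × 31 = 262570.
Smallest N > 357 is LCM + 357 = 262570 + 357 = 262927.

262927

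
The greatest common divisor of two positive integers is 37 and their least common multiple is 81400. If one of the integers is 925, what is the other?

For two integers, gcd × lcm = product, so the other is (37 × 81400) / 925 = 3011800 / 925 = 3256.

3256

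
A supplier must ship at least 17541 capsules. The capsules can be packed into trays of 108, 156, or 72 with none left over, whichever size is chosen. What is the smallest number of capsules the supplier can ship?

19656

The number of capsules must be a common multiple of 108, 156, and 72, so a multiple of their LCM.
108 = 2^2 × 3^3
156 = 2^2 × 3 × 13
72 = 2^3 × 3^2
LCM(108, 156, 72) = 2^3 × 3^3 × 13 = 2808.
Smallest multiple of 2808 that is ≥ 17541: ⌈17541/2808⌉ × 2808 = 7 × 2808 = 19656.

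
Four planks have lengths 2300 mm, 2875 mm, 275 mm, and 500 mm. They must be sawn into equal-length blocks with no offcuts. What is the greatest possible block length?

This is the greatest common divisor of 2300, 2875, 275, and 500.
2300 = 2^2 × 5^2 × 23
2875 = 5^3 × 23
275 = 5^2 × 11
500 = 2^2 × 5^3
gcd(2300, 2875, 275, 500) = 5^2 = 25.

25 mm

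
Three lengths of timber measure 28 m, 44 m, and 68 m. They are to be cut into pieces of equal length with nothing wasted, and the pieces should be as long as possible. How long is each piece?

Each piece length must divide every original length, so the longest possible is gcd(28, 44, 68).
28 = 2^2 × 7
44 = 2^2 × 11
68 = 2^2 × 17
gcd(28, 44, 68) = 2^2 = 4.

4 m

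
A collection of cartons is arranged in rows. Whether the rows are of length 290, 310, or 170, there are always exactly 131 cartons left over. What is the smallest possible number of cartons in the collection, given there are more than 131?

152961

N − 131 must be a common multiple of 290, 310, and 170.
290 = 2 × 5 × 29
310 = 2 × 5 × 31
170 = 2 × 5 × 17
LCM(290, 310, 170) = 2 × 5 × 17 × 29 × 31 = 152830.
Smallest N > 131 is LCM + 131 = 152830 + 131 = 152961.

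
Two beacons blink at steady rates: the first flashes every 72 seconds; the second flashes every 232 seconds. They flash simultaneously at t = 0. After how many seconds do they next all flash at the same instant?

We need the least common multiple of the intervals.
72 = 2^3 × 3^2
232 = 2^3 × 29
LCM(72, 232) = 2^3 × 3^2 × 29 = 2088.

2088 seconds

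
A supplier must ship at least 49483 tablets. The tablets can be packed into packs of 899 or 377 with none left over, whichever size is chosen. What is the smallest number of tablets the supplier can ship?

The number of tablets must be a common multiple of 899 and 377, so a multiple of their LCM.
899 = 29 × 31
377 = 13 × 29
LCM(899, 377) = 13 × 29 × 31 = 11687.
Smallest multiple of 11687 that is ≥ 49483: ⌈49483/11687⌉ × 11687 = 5 × 11687 = 58435.

58435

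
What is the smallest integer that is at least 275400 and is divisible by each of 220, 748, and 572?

291720

The integer must be a common multiple of 220, 748, and 572, so a multiple of their LCM.
220 = 2^2 × 5 × 11
748 = 2^2 × 11 × 17
572 = 2^2 × 11 × 13
LCM(220, 748, 572) = 2^2 × 5 × 11 × 13 × 17 = 48620.
Smallest multiple of 48620 that is ≥ 275400: ⌈275400/48620⌉ × 48620 = 6 × 48620 = 291720.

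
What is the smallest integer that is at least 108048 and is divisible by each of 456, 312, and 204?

201552

The integer must be a common multiple of 456, 312, and 204, so a multiple of their LCM.
456 = 2^3 × 3 × 19
312 = 2^3 × 3 × 13
204 = 2^2 × 3 × 17
LCM(456, 312, 204) = 2^3 × 3 × 13 × 17 × 19 = 100776.
Smallest multiple of 100776 that is ≥ 108048: ⌈108048/100776⌉ × 100776 = 2 × 100776 = 201552.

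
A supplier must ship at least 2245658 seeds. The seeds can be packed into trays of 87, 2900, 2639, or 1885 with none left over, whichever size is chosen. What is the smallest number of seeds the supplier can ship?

The number of seeds must be a common multiple of 87, 2900, 2639, and 1885, so a multiple of their LCM.
87 = 3 × 29
2900 = 2^2 × 5^2 × 29
2639 = 7 × 13 × 29
1885 = 5 × 13 × 29
LCM(87, 2900, 2639, 1885) = 2^2 × 3 × 5^2 × 7 × 13 × 29 = 791700.
Smallest multiple of 791700 that is ≥ 2245658: ⌈2245658/791700⌉ × 791700 = 3 × 791700 = 2375100.

2375100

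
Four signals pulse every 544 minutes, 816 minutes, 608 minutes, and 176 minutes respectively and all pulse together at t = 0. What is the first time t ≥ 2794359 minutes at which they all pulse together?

3069792 minutes

Joint pulses occur at multiples of LCM(544, 816, 608, 176).
544 = 2^5 × 17
816 = 2^4 × 3 × 17
608 = 2^5 × 19
176 = 2^4 × 11
LCM(544, 816, 608, 176) = 2^5 × 3 × 11 × 17 × 19 = 341088.
Smallest multiple of 341088 that is ≥ 2794359: ⌈2794359/341088⌉ × 341088 = 9 × 341088 = 3069792.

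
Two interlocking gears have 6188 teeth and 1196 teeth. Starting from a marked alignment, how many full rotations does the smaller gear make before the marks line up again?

119 rotations

They are all back at their starting positions together after one LCM of the periods.
6188 = 2^2 × 7 × 13 × 17
1196 = 2^2 × 13 × 23
LCM(6188, 1196) = 2^2 × 7 × 13 × 17 × 23 = 142324.
Rotations for period 1196: 142324 / 1196 = 119.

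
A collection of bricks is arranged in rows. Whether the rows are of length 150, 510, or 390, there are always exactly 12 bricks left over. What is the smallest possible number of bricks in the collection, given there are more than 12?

N − 12 must be a common multiple of 150, 510, and 390.
150 = 2 × 3 × 5^2
510 = 2 × 3 × 5 × 17
390 = 2 × 3 × 5 × 13
LCM(150, 510, 390) = 2 × 3 × 5^2 × 13 × 17 = 33150.
Smallest N > 12 is LCM + 12 = 33150 + 12 = 33162.

33162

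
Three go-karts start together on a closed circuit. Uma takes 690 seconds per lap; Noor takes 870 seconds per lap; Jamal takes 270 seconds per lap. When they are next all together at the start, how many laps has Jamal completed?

667 laps

They are all back at their starting positions together after one LCM of the periods.
690 = 2 × 3 × 5 × 23
870 = 2 × 3 × 5 × 29
270 = 2 × 3^3 × 5
LCM(690, 870, 270) = 2 × 3^3 × 5 × 23 × 29 = 180090.
Laps for period 270: 180090 / 270 = 667.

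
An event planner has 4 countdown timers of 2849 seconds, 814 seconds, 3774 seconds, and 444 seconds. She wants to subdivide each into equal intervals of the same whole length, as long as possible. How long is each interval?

The interval must divide each timer length; the longest such is the gcd.
2849 = 7 × 11 × 37
814 = 2 × 11 × 37
3774 = 2 × 3 × 17 × 37
444 = 2^2 × 3 × 37
gcd(2849, 814, 3774, 444) = 37.

37 seconds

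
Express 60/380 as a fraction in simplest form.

3/19

60 = 2^2 × 3 × 5
380 = 2^2 × 5 × 19
gcd(60, 380) = 2^2 × 5 = 20.
Divide numerator and denominator by 20: 60/380 = 3/19.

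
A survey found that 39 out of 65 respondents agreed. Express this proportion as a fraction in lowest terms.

3/5

39 = 3 × 13
65 = 5 × 13
gcd(39, 65) = 13.
Divide numerator and denominator by 13: 39/65 = 3/5.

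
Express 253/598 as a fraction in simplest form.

11/26

253 = 11 × 23
598 = 2 × 13 × 23
gcd(253, 598) = 23.
Divide numerator and denominator by 23: 253/598 = 11/26.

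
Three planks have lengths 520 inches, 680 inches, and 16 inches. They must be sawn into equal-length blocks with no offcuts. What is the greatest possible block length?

The block length must divide every plank, so the greatest is gcd(520, 680, 16).
520 = 2^3 × 5 × 13
680 = 2^3 × 5 × 17
16 = 2^4
gcd(520, 680, 16) = 2^3 = 8.

8 inches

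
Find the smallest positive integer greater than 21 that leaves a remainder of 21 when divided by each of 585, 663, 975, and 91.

N − 21 must be a common multiple of 585, 663, 975, and 91.
585 = 3^2 × 5 × 13
663 = 3 × 13 × 17
975 = 3 × 5^2 × 13
91 = 7 × 13
LCM(585, 663, 975, 91) = 3^2 × 5^2 × 7 × 13 × 17 = 348075.
Smallest N > 21 is LCM + 21 = 348075 + 21 = 348096.

348096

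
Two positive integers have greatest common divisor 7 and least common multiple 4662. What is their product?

For any two positive integers, gcd × lcm = product = 7 × 4662 = 32634.

32634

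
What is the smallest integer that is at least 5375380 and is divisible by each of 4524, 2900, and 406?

The integer must be a common multiple of 4524, 2900, and 406, so a multiple of their LCM.
4524 = 2^2 × 3 × 13 × 29
2900 = 2^2 × 5^2 × 29
406 = 2 × 7 × 29
LCM(4524, 2900, 406) = 2^2 × 3 × 5^2 × 7 × 13 × 29 = 791700.
Smallest multiple of 791700 that is ≥ 5375380: ⌈5375380/791700⌉ × 791700 = 7 × 791700 = 5541900.

5541900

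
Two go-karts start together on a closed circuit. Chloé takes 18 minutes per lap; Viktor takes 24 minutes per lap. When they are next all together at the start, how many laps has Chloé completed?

4 laps

The first common completion time is the LCM of the periods.
18 = 2 × 3^2
24 = 2^3 × 3
LCM(18, 24) = 2^3 × 3^2 = 72.
Laps for period 18: 72 / 18 = 4.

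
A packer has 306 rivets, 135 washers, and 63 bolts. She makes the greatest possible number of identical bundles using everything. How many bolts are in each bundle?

7

Number of bundles = gcd(306, 135, 63).
306 = 2 × 3^2 × 17
135 = 3^3 × 5
63 = 3^2 × 7
gcd(306, 135, 63) = 3^2 = 9.
bolts per bundle = 63 / 9 = 7.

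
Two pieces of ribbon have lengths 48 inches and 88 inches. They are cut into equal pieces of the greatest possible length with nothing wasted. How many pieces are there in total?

17

Piece length = gcd(48, 88).
48 = 2^4 × 3
88 = 2^3 × 11
gcd(48, 88) = 2^3 = 8.
Total pieces = 48/8 + 88/8 = 6 + 11 = 17.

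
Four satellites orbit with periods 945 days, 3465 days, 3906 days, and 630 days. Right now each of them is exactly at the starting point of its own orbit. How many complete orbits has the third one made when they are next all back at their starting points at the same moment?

They are all back at their starting positions together after one LCM of the periods.
945 = 3^3 × 5 × 7
3465 = 3^2 × 5 × 7 × 11
3906 = 2 × 3^2 × 7 × 31
630 = 2 × 3^2 × 5 × 7
LCM(945, 3465, 3906, 630) = 2 × 3^3 × 5 × 7 × 11 × 31 = 644490.
Orbits for period 3906: 644490 / 3906 = 165.

165 orbits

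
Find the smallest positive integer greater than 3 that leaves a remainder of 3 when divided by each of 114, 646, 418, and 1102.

618225

N − 3 must be a common multiple of 114, 646, 418, and 1102.
114 = 2 × 3 × 19
646 = 2 × 17 × 19
418 = 2 × 11 × 19
1102 = 2 × 19 × 29
LCM(114, 646, 418, 1102) = 2 × 3 × 11 × 17 × 19 × 29 = 618222.
Smallest N > 3 is LCM + 3 = 618222 + 3 = 618225.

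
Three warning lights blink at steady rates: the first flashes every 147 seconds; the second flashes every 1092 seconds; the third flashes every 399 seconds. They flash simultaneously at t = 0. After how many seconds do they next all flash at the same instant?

145236 seconds

We need the least common multiple of the intervals.
147 = 3 × 7^2
1092 = 2^2 × 3 × 7 × 13
399 = 3 × 7 × 19
LCM(147, 1092, 399) = 2^2 × 3 × 7^2 × 13 × 19 = 145236.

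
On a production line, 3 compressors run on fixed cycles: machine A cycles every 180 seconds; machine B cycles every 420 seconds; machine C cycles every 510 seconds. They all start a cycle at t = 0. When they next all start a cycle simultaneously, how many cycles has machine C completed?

42 cycles

They are all back at their starting positions together after one LCM of the periods.
180 = 2^2 × 3^2 × 5
420 = 2^2 × 3 × 5 × 7
510 = 2 × 3 × 5 × 17
LCM(180, 420, 510) = 2^2 × 3^2 × 5 × 7 × 17 = 21420.
Cycles for period 510: 21420 / 510 = 42.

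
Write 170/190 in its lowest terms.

170 = 2 × 5 × 17
190 = 2 × 5 × 19
gcd(170, 190) = 2 × 5 = 10.
Divide numerator and denominator by 10: 170/190 = 17/19.

17/19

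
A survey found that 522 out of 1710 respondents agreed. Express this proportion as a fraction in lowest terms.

522 = 2 × 3^2 × 29
1710 = 2 × 3^2 × 5 × 19
gcd(522, 1710) = 2 × 3^2 = 18.
Divide numerator and denominator by 18: 522/1710 = 29/95.

29/95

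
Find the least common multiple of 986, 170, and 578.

986 = 2 × 17 × 29
170 = 2 × 5 × 17
578 = 2 × 17^2
LCM(986, 170, 578) = 2 × 5 × 17^2 × 29 = 83810.

83810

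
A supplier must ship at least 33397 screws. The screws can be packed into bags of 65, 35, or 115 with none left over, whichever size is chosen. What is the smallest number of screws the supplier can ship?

The number of screws must be a common multiple of 65, 35, and 115, so a multiple of their LCM.
65 = 5 × 13
35 = 5 × 7
115 = 5 × 23
LCM(65, 35, 115) = 5 × 7 × 13 × 23 = 10465.
Smallest multiple of 10465 that is ≥ 33397: ⌈33397/10465⌉ × 10465 = 4 × 10465 = 41860.

41860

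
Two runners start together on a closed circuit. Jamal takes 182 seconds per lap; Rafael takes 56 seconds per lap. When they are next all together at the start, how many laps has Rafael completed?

13 laps

They are all back at their starting positions together after one LCM of the periods.
182 = 2 × 7 × 13
56 = 2^3 × 7
LCM(182, 56) = 2^3 × 7 × 13 = 728.
Laps for period 56: 728 / 56 = 13.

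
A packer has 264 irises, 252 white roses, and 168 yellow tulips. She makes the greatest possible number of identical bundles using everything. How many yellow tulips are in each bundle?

Number of bundles = gcd(264, 252, 168).
264 = 2^3 × 3 × 11
252 = 2^2 × 3^2 × 7
168 = 2^3 × 3 × 7
gcd(264, 252, 168) = 2^2 × 3 = 12.
yellow tulips per bundle = 168 / 12 = 14.

14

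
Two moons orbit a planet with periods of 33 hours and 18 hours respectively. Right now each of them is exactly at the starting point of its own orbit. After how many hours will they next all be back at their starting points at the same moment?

The first simultaneous occurrence is after LCM of the individual periods.
33 = 3 × 11
18 = 2 × 3^2
LCM(33, 18) = 2 × 3^2 × 11 = 198.

198 hours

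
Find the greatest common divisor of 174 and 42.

6

174 = 2 × 3 × 29
42 = 2 × 3 × 7
gcd(174, 42) = 2 × 3 = 6.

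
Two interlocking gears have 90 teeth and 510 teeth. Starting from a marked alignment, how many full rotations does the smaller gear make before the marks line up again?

The first common completion time is the LCM of the periods.
90 = 2 × 3^2 × 5
510 = 2 × 3 × 5 × 17
LCM(90, 510) = 2 × 3^2 × 5 × 17 = 1530.
Rotations for period 90: 1530 / 90 = 17.

17 rotations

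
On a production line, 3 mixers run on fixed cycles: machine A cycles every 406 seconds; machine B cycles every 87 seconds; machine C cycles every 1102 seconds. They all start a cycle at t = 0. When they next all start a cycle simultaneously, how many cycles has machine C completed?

21 cycles

They are all back at their starting positions together after one LCM of the periods.
406 = 2 × 7 × 29
87 = 3 × 29
1102 = 2 × 19 × 29
LCM(406, 87, 1102) = 2 × 3 × 7 × 19 × 29 = 23142.
Cycles for period 1102: 23142 / 1102 = 21.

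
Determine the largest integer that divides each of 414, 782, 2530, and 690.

414 = 2 × 3^2 × 23
782 = 2 × 17 × 23
2530 = 2 × 5 × 11 × 23
690 = 2 × 3 × 5 × 23
gcd(414, 782, 2530, 690) = 2 × 23 = 46.

46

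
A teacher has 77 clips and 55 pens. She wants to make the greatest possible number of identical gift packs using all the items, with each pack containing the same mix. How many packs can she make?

11 packs

By the Euclidean algorithm:
77 = 1 × 55 + 22
55 = 2 × 22 + 11
22 = 2 × 11 + 0
gcd(77, 55) = 11.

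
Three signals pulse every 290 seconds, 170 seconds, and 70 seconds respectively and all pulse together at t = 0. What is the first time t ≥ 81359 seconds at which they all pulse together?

103530 seconds

Joint pulses occur at multiples of LCM(290, 170, 70).
290 = 2 × 5 × 29
170 = 2 × 5 × 17
70 = 2 × 5 × 7
LCM(290, 170, 70) = 2 × 5 × 7 × 17 × 29 = 34510.
Smallest multiple of 34510 that is ≥ 81359: ⌈81359/34510⌉ × 34510 = 3 × 34510 = 103530.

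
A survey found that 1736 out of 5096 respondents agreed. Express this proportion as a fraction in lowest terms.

1736 = 2^3 × 7 × 31
5096 = 2^3 × 7^2 × 13
gcd(1736, 5096) = 2^3 × 7 = 56.
Divide numerator and denominator by 56: 1736/5096 = 31/91.

31/91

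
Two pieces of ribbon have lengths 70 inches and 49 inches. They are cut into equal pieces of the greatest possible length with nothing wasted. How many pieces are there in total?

17

Piece length = gcd(70, 49).
70 = 2 × 5 × 7
49 = 7^2
gcd(70, 49) = 7.
Total pieces = 70/7 + 49/7 = 10 + 7 = 17.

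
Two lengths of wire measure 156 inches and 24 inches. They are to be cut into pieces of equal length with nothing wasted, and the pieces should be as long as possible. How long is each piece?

12 inches

By the Euclidean algorithm:
156 = 6 × 24 + 12
24 = 2 × 12 + 0
gcd(156, 24) = 12.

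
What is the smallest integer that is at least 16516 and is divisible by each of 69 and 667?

The integer must be a common multiple of 69 and 667, so a multiple of their LCM.
69 = 3 × 23
667 = 23 × 29
LCM(69, 667) = 3 × 23 × 29 = 2001.
Smallest multiple of 2001 that is ≥ 16516: ⌈16516/2001⌉ × 2001 = 9 × 2001 = 18009.

18009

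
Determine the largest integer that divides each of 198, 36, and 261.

9

198 = 2 × 3^2 × 11
36 = 2^2 × 3^2
261 = 3^2 × 29
gcd(198, 36, 261) = 3^2 = 9.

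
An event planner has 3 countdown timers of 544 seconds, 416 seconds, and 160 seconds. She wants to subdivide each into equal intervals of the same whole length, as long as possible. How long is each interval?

The interval must divide each timer length; the longest such is the gcd.
544 = 2^5 × 17
416 = 2^5 × 13
160 = 2^5 × 5
gcd(544, 416, 160) = 2^5 = 32.

32 seconds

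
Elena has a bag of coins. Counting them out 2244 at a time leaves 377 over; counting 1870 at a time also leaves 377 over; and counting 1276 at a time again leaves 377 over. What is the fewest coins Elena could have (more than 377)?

325757

N − 377 must be a common multiple of 2244, 1870, and 1276.
2244 = 2^2 × 3 × 11 × 17
1870 = 2 × 5 × 11 × 17
1276 = 2^2 × 11 × 29
LCM(2244, 1870, 1276) = 2^2 × 3 × 5 × 11 × 17 × 29 = 325380.
Smallest N > 377 is LCM + 377 = 325380 + 377 = 325757.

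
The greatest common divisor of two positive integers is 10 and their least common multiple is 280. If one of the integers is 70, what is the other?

40

For two integers, gcd × lcm = product, so the other is (10 × 280) / 70 = 2800 / 70 = 40.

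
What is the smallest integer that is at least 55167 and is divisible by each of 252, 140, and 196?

61740

The integer must be a common multiple of 252, 140, and 196, so a multiple of their LCM.
252 = 2^2 × 3^2 × 7
140 = 2^2 × 5 × 7
196 = 2^2 × 7^2
LCM(252, 140, 196) = 2^2 × 3^2 × 5 × 7^2 = 8820.
Smallest multiple of 8820 that is ≥ 55167: ⌈55167/8820⌉ × 8820 = 7 × 8820 = 61740.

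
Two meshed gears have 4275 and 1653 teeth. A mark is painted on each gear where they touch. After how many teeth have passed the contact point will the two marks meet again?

123975 teeth

We need the least common multiple of the intervals.
4275 = 3^2 × 5^2 × 19
1653 = 3 × 19 × 29
LCM(4275, 1653) = 3^2 × 5^2 × 19 × 29 = 123975.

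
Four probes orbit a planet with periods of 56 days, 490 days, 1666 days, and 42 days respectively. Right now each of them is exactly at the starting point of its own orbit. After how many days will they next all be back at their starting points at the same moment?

99960 days

The first simultaneous occurrence is after LCM of the individual periods.
56 = 2^3 × 7
490 = 2 × 5 × 7^2
1666 = 2 × 7^2 × 17
42 = 2 × 3 × 7
LCM(56, 490, 1666, 42) = 2^3 × 3 × 5 × 7^2 × 17 = 99960.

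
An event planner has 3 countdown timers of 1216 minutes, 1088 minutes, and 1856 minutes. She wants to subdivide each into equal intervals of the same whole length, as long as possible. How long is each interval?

The interval must divide each timer length; the longest such is the gcd.
1216 = 2^6 × 19
1088 = 2^6 × 17
1856 = 2^6 × 29
gcd(1216, 1088, 1856) = 2^6 = 64.

64 minutes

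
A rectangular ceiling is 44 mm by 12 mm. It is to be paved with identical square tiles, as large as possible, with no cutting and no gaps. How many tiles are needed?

Tile side = gcd(44, 12).
44 = 2^2 × 11
12 = 2^2 × 3
gcd(44, 12) = 2^2 = 4.
Tiles: (44/4) × (12/4) = 11 × 3 = 33.

33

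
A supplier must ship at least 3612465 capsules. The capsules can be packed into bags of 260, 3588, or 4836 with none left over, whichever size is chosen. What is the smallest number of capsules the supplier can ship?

The number of capsules must be a common multiple of 260, 3588, and 4836, so a multiple of their LCM.
260 = 2^2 × 5 × 13
3588 = 2^2 × 3 × 13 × 23
4836 = 2^2 × 3 × 13 × 31
LCM(260, 3588, 4836) = 2^2 × 3 × 5 × 13 × 23 × 31 = 556140.
Smallest multiple of 556140 that is ≥ 3612465: ⌈3612465/556140⌉ × 556140 = 7 × 556140 = 3892980.

3892980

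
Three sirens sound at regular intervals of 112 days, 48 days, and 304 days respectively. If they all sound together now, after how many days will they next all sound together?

We need the least common multiple of the intervals.
112 = 2^4 × 7
48 = 2^4 × 3
304 = 2^4 × 19
LCM(112, 48, 304) = 2^4 × 3 × 7 × 19 = 6384.

6384 days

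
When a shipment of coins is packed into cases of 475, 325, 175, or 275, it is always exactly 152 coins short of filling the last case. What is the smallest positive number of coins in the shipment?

475323

Being 152 short of a full case of size k means N ≡ −152 (mod k), i.e. N + 152 is a multiple of each size.
475 = 5^2 × 19
325 = 5^2 × 13
175 = 5^2 × 7
275 = 5^2 × 11
LCM(475, 325, 175, 275) = 5^2 × 7 × 11 × 13 × 19 = 475475.
Smallest positive N is 475475 − 152 = 475323.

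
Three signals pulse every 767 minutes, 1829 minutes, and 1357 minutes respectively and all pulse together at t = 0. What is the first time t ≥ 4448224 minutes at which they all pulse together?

Joint pulses occur at multiples of LCM(767, 1829, 1357).
767 = 13 × 59
1829 = 31 × 59
1357 = 23 × 59
LCM(767, 1829, 1357) = 13 × 23 × 31 × 59 = 546871.
Smallest multiple of 546871 that is ≥ 4448224: ⌈4448224/546871⌉ × 546871 = 9 × 546871 = 4921839.

4921839 minutes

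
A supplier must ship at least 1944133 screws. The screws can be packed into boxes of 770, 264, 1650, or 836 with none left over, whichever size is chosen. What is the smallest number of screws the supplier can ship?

The number of screws must be a common multiple of 770, 264, 1650, and 836, so a multiple of their LCM.
770 = 2 × 5 × 7 × 11
264 = 2^3 × 3 × 11
1650 = 2 × 3 × 5^2 × 11
836 = 2^2 × 11 × 19
LCM(770, 264, 1650, 836) = 2^3 × 3 × 5^2 × 7 × 11 × 19 = 877800.
Smallest multiple of 877800 that is ≥ 1944133: ⌈1944133/877800⌉ × 877800 = 3 × 877800 = 2633400.

2633400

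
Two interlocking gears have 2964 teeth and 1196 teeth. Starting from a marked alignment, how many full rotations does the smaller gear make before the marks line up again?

57 rotations

The first common completion time is the LCM of the periods.
2964 = 2^2 × 3 × 13 × 19
1196 = 2^2 × 13 × 23
LCM(2964, 1196) = 2^2 × 3 × 13 × 19 × 23 = 68172.
Rotations for period 1196: 68172 / 1196 = 57.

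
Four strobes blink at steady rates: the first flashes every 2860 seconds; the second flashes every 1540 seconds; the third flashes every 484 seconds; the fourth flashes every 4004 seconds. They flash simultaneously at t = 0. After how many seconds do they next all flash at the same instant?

The first simultaneous occurrence is after LCM of the individual periods.
2860 = 2^2 × 5 × 11 × 13
1540 = 2^2 × 5 × 7 × 11
484 = 2^2 × 11^2
4004 = 2^2 × 7 × 11 × 13
LCM(2860, 1540, 484, 4004) = 2^2 × 5 × 7 × 11^2 × 13 = 220220.

220220 seconds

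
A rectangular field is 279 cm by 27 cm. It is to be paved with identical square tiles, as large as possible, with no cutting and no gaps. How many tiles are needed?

Tile side = gcd(279, 27).
279 = 3^2 × 31
27 = 3^3
gcd(279, 27) = 3^2 = 9.
Tiles: (279/9) × (27/9) = 31 × 3 = 93.

93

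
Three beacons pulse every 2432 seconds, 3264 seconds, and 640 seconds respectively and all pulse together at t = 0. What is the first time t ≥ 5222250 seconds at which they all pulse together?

5581440 seconds

Joint pulses occur at multiples of LCM(2432, 3264, 640).
2432 = 2^7 × 19
3264 = 2^6 × 3 × 17
640 = 2^7 × 5
LCM(2432, 3264, 640) = 2^7 × 3 × 5 × 17 × 19 = 620160.
Smallest multiple of 620160 that is ≥ 5222250: ⌈5222250/620160⌉ × 620160 = 9 × 620160 = 5581440.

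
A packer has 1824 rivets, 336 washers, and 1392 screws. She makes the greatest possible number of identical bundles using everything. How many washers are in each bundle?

Number of bundles = gcd(1824, 336, 1392).
1824 = 2^5 × 3 × 19
336 = 2^4 × 3 × 7
1392 = 2^4 × 3 × 29
gcd(1824, 336, 1392) = 2^4 × 3 = 48.
washers per bundle = 336 / 48 = 7.

7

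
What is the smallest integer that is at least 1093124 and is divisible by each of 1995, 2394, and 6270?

1185030

The integer must be a common multiple of 1995, 2394, and 6270, so a multiple of their LCM.
1995 = 3 × 5 × 7 × 19
2394 = 2 × 3^2 × 7 × 19
6270 = 2 × 3 × 5 × 11 × 19
LCM(1995, 2394, 6270) = 2 × 3^2 × 5 × 7 × 11 × 19 = 131670.
Smallest multiple of 131670 that is ≥ 1093124: ⌈1093124/131670⌉ × 131670 = 9 × 131670 = 1185030.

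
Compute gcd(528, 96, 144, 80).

16

528 = 2^4 × 3 × 11
96 = 2^5 × 3
144 = 2^4 × 3^2
80 = 2^4 × 5
gcd(528, 96, 144, 80) = 2^4 = 16.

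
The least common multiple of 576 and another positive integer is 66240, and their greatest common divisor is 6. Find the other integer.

690

gcd × lcm = product of the two integers, so the other integer is (6 × 66240) / 576 = 690.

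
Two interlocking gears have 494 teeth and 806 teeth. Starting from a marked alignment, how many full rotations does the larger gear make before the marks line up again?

The first common completion time is the LCM of the periods.
494 = 2 × 13 × 19
806 = 2 × 13 × 31
LCM(494, 806) = 2 × 13 × 19 × 31 = 15314.
Rotations for period 806: 15314 / 806 = 19.

19 rotations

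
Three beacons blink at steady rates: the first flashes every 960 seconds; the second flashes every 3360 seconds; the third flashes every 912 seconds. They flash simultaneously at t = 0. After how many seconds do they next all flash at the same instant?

127680 seconds

The first simultaneous occurrence is after LCM of the individual periods.
960 = 2^6 × 3 × 5
3360 = 2^5 × 3 × 5 × 7
912 = 2^4 × 3 × 19
LCM(960, 3360, 912) = 2^6 × 3 × 5 × 7 × 19 = 127680.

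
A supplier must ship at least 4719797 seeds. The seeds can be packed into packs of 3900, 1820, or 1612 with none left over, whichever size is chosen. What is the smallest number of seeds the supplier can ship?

5077800

The number of seeds must be a common multiple of 3900, 1820, and 1612, so a multiple of their LCM.
3900 = 2^2 × 3 × 5^2 × 13
1820 = 2^2 × 5 × 7 × 13
1612 = 2^2 × 13 × 31
LCM(3900, 1820, 1612) = 2^2 × 3 × 5^2 × 7 × 13 × 31 = 846300.
Smallest multiple of 846300 that is ≥ 4719797: ⌈4719797/846300⌉ × 846300 = 6 × 846300 = 5077800.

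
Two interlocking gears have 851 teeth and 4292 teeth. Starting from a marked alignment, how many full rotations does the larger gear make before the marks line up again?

23 rotations

They are all back at their starting positions together after one LCM of the periods.
851 = 23 × 37
4292 = 2^2 × 29 × 37
LCM(851, 4292) = 2^2 × 23 × 29 × 37 = 98716.
Rotations for period 4292: 98716 / 4292 = 23.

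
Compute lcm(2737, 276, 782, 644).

2737 = 7 × 17 × 23
276 = 2^2 × 3 × 23
782 = 2 × 17 × 23
644 = 2^2 × 7 × 23
LCM(2737, 276, 782, 644) = 2^2 × 3 × 7 × 17 × 23 = 32844.

32844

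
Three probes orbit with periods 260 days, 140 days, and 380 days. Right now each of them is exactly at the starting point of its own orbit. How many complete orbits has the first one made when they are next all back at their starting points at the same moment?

133 orbits

The first common completion time is the LCM of the periods.
260 = 2^2 × 5 × 13
140 = 2^2 × 5 × 7
380 = 2^2 × 5 × 19
LCM(260, 140, 380) = 2^2 × 5 × 7 × 13 × 19 = 34580.
Orbits for period 260: 34580 / 260 = 133.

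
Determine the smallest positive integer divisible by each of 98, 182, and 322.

98 = 2 × 7^2
182 = 2 × 7 × 13
322 = 2 × 7 × 23
LCM(98, 182, 322) = 2 × 7^2 × 13 × 23 = 29302.

29302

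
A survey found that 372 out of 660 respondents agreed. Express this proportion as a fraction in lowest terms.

31/55

372 = 2^2 × 3 × 31
660 = 2^2 × 3 × 5 × 11
gcd(372, 660) = 2^2 × 3 = 12.
Divide numerator and denominator by 12: 372/660 = 31/55.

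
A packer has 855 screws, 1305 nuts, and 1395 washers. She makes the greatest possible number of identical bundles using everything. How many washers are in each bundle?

31

Number of bundles = gcd(855, 1305, 1395).
855 = 3^2 × 5 × 19
1305 = 3^2 × 5 × 29
1395 = 3^2 × 5 × 31
gcd(855, 1305, 1395) = 3^2 × 5 = 45.
washers per bundle = 1395 / 45 = 31.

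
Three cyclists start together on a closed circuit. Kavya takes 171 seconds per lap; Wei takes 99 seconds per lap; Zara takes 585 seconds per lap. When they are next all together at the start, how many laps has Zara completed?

209 laps

They are all back at their starting positions together after one LCM of the periods.
171 = 3^2 × 19
99 = 3^2 × 11
585 = 3^2 × 5 × 13
LCM(171, 99, 585) = 3^2 × 5 × 11 × 13 × 19 = 122265.
Laps for period 585: 122265 / 585 = 209.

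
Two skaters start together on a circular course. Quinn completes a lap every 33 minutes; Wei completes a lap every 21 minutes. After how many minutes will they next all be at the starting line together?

The first simultaneous occurrence is after LCM of the individual periods.
33 = 3 × 11
21 = 3 × 7
LCM(33, 21) = 3 × 7 × 11 = 231.

231 minutes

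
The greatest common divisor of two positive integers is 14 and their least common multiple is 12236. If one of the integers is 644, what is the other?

For two integers, gcd × lcm = product, so the other is (14 × 12236) / 644 = 171304 / 644 = 266.

266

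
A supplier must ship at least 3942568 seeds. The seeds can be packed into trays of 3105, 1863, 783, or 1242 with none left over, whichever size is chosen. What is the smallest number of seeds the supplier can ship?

4322160

The number of seeds must be a common multiple of 3105, 1863, 783, and 1242, so a multiple of their LCM.
3105 = 3^3 × 5 × 23
1863 = 3^4 × 23
783 = 3^3 × 29
1242 = 2 × 3^3 × 23
LCM(3105, 1863, 783, 1242) = 2 × 3^4 × 5 × 23 × 29 = 540270.
Smallest multiple of 540270 that is ≥ 3942568: ⌈3942568/540270⌉ × 540270 = 8 × 540270 = 4322160.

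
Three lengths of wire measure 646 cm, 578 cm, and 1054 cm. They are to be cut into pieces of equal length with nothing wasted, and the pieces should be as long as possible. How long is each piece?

34 cm

Each piece length must divide every original length, so the longest possible is gcd(646, 578, 1054).
646 = 2 × 17 × 19
578 = 2 × 17^2
1054 = 2 × 17 × 31
gcd(646, 578, 1054) = 2 × 17 = 34.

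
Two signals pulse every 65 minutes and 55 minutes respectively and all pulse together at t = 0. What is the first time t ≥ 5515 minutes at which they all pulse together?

Joint pulses occur at multiples of LCM(65, 55).
65 = 5 × 13
55 = 5 × 11
LCM(65, 55) = 5 × 11 × 13 = 715.
Smallest multiple of 715 that is ≥ 5515: ⌈5515/715⌉ × 715 = 8 × 715 = 5720.

5720 minutes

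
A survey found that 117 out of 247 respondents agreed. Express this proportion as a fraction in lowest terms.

9/19

117 = 3^2 × 13
247 = 13 × 19
gcd(117, 247) = 13.
Divide numerator and denominator by 13: 117/247 = 9/19.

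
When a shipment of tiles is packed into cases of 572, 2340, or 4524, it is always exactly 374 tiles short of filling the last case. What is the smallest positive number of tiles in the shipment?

746086

Being 374 short of a full case of size k means N ≡ −374 (mod k), i.e. N + 374 is a multiple of each size.
572 = 2^2 × 11 × 13
2340 = 2^2 × 3^2 × 5 × 13
4524 = 2^2 × 3 × 13 × 29
LCM(572, 2340, 4524) = 2^2 × 3^2 × 5 × 11 × 13 × 29 = 746460.
Smallest positive N is 746460 − 374 = 746086.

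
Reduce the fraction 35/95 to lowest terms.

7/19

35 = 5 × 7
95 = 5 × 19
gcd(35, 95) = 5.
Divide numerator and denominator by 5: 35/95 = 7/19.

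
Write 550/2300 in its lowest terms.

11/46

550 = 2 × 5^2 × 11
2300 = 2^2 × 5^2 × 23
gcd(550, 2300) = 2 × 5^2 = 50.
Divide numerator and denominator by 50: 550/2300 = 11/46.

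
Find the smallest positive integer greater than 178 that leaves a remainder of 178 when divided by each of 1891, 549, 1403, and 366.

783052

N − 178 must be a common multiple of 1891, 549, 1403, and 366.
1891 = 31 × 61
549 = 3^2 × 61
1403 = 23 × 61
366 = 2 × 3 × 61
LCM(1891, 549, 1403, 366) = 2 × 3^2 × 23 × 31 × 61 = 782874.
Smallest N > 178 is LCM + 178 = 782874 + 178 = 783052.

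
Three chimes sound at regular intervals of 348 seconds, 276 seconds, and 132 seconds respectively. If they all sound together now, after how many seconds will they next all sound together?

88044 seconds

They coincide at every common multiple of the periods; the first is the LCM.
348 = 2^2 × 3 × 29
276 = 2^2 × 3 × 23
132 = 2^2 × 3 × 11
LCM(348, 276, 132) = 2^2 × 3 × 11 × 23 × 29 = 88044.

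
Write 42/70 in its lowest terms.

42 = 2 × 3 × 7
70 = 2 × 5 × 7
gcd(42, 70) = 2 × 7 = 14.
Divide numerator and denominator by 14: 42/70 = 3/5.

3/5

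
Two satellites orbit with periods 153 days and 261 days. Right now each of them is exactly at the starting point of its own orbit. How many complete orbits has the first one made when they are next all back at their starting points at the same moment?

All finish a whole number of cycles simultaneously at t = LCM of the periods.
153 = 3^2 × 17
261 = 3^2 × 29
LCM(153, 261) = 3^2 × 17 × 29 = 4437.
Orbits for period 153: 4437 / 153 = 29.

29 orbits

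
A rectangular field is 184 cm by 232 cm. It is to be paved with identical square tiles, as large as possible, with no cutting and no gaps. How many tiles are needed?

667

Tile side = gcd(184, 232).
184 = 2^3 × 23
232 = 2^3 × 29
gcd(184, 232) = 2^3 = 8.
Tiles: (184/8) × (232/8) = 23 × 29 = 667.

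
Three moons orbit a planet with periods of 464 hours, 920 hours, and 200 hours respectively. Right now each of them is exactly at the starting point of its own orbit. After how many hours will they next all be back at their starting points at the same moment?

They coincide at every common multiple of the periods; the first is the LCM.
464 = 2^4 × 29
920 = 2^3 × 5 × 23
200 = 2^3 × 5^2
LCM(464, 920, 200) = 2^4 × 5^2 × 23 × 29 = 266800.

266800 hours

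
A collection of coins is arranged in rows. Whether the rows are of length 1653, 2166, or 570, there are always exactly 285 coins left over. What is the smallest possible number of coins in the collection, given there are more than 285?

314355

N − 285 must be a common multiple of 1653, 2166, and 570.
1653 = 3 × 19 × 29
2166 = 2 × 3 × 19^2
570 = 2 × 3 × 5 × 19
LCM(1653, 2166, 570) = 2 × 3 × 5 × 19^2 × 29 = 314070.
Smallest N > 285 is LCM + 285 = 314070 + 285 = 314355.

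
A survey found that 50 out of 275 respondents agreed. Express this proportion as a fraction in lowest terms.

50 = 2 × 5^2
275 = 5^2 × 11
gcd(50, 275) = 5^2 = 25.
Divide numerator and denominator by 25: 50/275 = 2/11.

2/11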